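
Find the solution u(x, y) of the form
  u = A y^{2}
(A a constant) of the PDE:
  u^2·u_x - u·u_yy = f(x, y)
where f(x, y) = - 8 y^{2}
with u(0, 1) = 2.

Substitute the ansatz u = A y^{2} into the left-hand side.
Derivatives of the ansatz:
  u_x = 0
  u_yy = 2 A
Term by term:
  u^2·u_x = 0
  -u·u_yy = - 2 A^{2} y^{2}
So the left-hand side equals
  - 2 A^{2} y^{2}
This must equal f(x, y) = - 8 y^{2} identically.
Matching coefficients of the independent functions:
  [y^{2}]:  - 2 A^{2} = -8
These equations allow (A) = (-2) or (2).
Impose the point condition(s):
  u(0, 1) = 2  ⟹  A = 2
Only A = 2 satisfies everything.
Hence u(x, y) = 2 y^{2}.

Answer: u(x, y) = 2 y^{2}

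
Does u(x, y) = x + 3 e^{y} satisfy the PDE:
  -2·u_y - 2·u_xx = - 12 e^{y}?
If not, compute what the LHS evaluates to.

Evaluate each term of the left-hand side for u = x + 3 e^{y}.
Derivatives:
  u_y = 3 e^{y}
  u_xx = 0
Terms:
  -2·u_y = - 6 e^{y}
  -2·u_xx = 0
Sum: LHS = - 6 e^{y}
Given right-hand side: - 12 e^{y}. Difference LHS − RHS = 6 e^{y} ≠ 0, so u is not a solution.

Answer: No, the LHS evaluates to - 6 e^{y}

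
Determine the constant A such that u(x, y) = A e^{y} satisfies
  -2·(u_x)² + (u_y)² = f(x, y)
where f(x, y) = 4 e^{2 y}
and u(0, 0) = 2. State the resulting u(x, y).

Substitute the ansatz u = A e^{y} into the left-hand side.
Derivatives of the ansatz:
  u_x = 0
  u_y = A e^{y}
Term by term:
  -2·(u_x)² = 0
  (u_y)² = A^{2} e^{2 y}
So the left-hand side equals
  A^{2} e^{2 y}
This must equal f(x, y) = 4 e^{2 y} identically.
Matching coefficients of the independent functions:
  [e^{2 y}]:  A^{2} = 4
These equations allow (A) = (-2) or (2).
Impose the point condition(s):
  u(0, 0) = 2  ⟹  A = 2
Only A = 2 satisfies everything.
Hence u(x, y) = 2 e^{y}.

Answer: u(x, y) = 2 e^{y}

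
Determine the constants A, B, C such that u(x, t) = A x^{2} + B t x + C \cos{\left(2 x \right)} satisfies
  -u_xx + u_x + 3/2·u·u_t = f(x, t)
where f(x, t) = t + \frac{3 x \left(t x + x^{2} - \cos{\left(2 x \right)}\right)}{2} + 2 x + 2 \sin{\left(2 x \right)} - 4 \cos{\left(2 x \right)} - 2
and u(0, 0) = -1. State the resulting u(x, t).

Substitute the ansatz u = A x^{2} + B t x + C \cos{\left(2 x \right)} into the left-hand side.
Derivatives of the ansatz:
  u_xx = 2 A - 4 C \cos{\left(2 x \right)}
  u_x = 2 A x + B t - 2 C \sin{\left(2 x \right)}
  u_t = B x
Term by term:
  -u_xx = - 2 A + 4 C \cos{\left(2 x \right)}
  u_x = 2 A x + B t - 2 C \sin{\left(2 x \right)}
  3/2·u·u_t = \frac{3 A B x^{3}}{2} + \frac{3 B^{2} t x^{2}}{2} + \frac{3 B C x \cos{\left(2 x \right)}}{2}
So the left-hand side equals
  \frac{3 A B x^{3}}{2} + 2 A x - 2 A + \frac{3 B^{2} t x^{2}}{2} + \frac{3 B C x \cos{\left(2 x \right)}}{2} + B t - 2 C \sin{\left(2 x \right)} + 4 C \cos{\left(2 x \right)}
This must equal f(x, t) identically; expanded, f = \frac{3 t x^{2}}{2} + t + \frac{3 x^{3}}{2} - \frac{3 x \cos{\left(2 x \right)}}{2} + 2 x + 2 \sin{\left(2 x \right)} - 4 \cos{\left(2 x \right)} - 2.
Matching coefficients of the independent functions:
  [constant term]:  - 2 A = -2
  [t]:  B = 1
  [x]:  2 A = 2
  [x^{3}]:  \frac{3 A B}{2} = \frac{3}{2}
  [t x^{2}]:  \frac{3 B^{2}}{2} = \frac{3}{2}
  [x \cos{\left(2 x \right)}]:  \frac{3 B C}{2} = - \frac{3}{2}
  [\sin{\left(2 x \right)}]:  - 2 C = 2
  [\cos{\left(2 x \right)}]:  4 C = -4
Solving: A = 1, B = 1, C = -1.
Check against the point condition:
  u(0, 0) = -1  ⟹  C = -1  ✓
Hence u(x, t) = t x + x^{2} - \cos{\left(2 x \right)}.

Answer: u(x, t) = t x + x^{2} - \cos{\left(2 x \right)}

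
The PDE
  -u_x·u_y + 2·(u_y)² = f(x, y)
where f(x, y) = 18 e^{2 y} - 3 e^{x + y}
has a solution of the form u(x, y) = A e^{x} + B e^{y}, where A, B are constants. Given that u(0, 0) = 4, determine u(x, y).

Answer: u(x, y) = e^{x} + 3 e^{y}

Derivation:
Substitute the ansatz u = A e^{x} + B e^{y} into the left-hand side.
Derivatives of the ansatz:
  u_x = A e^{x}
  u_y = B e^{y}
Term by term:
  -u_x·u_y = - A B e^{x} e^{y}
  2·(u_y)² = 2 B^{2} e^{2 y}
So the left-hand side equals
  - A B e^{x} e^{y} + 2 B^{2} e^{2 y}
This must equal f(x, y) identically; expanded, f = - 3 e^{x} e^{y} + 18 e^{2 y}.
Matching coefficients of the independent functions:
  [e^{x} e^{y}]:  - A B = -3
  [e^{2 y}]:  2 B^{2} = 18
These equations allow (A, B) = (-1, -3) or (1, 3).
Impose the point condition(s):
  u(0, 0) = 4  ⟹  A + B = 4
Only A = 1, B = 3 satisfies everything.
Hence u(x, y) = e^{x} + 3 e^{y}.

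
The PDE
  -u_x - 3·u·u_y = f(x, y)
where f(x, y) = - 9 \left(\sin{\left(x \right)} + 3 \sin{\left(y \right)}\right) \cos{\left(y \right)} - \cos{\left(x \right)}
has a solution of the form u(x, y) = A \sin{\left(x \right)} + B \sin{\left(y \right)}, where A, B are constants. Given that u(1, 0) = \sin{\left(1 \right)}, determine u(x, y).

Substitute the ansatz u = A \sin{\left(x \right)} + B \sin{\left(y \right)} into the left-hand side.
Derivatives of the ansatz:
  u_x = A \cos{\left(x \right)}
  u_y = B \cos{\left(y \right)}
Term by term:
  -u_x = - A \cos{\left(x \right)}
  -3·u·u_y = - 3 A B \sin{\left(x \right)} \cos{\left(y \right)} - 3 B^{2} \sin{\left(y \right)} \cos{\left(y \right)}
So the left-hand side equals
  - 3 A B \sin{\left(x \right)} \cos{\left(y \right)} - A \cos{\left(x \right)} - 3 B^{2} \sin{\left(y \right)} \cos{\left(y \right)}
This must equal f(x, y) identically; expanded, f = - 9 \sin{\left(x \right)} \cos{\left(y \right)} - 27 \sin{\left(y \right)} \cos{\left(y \right)} - \cos{\left(x \right)}.
Matching coefficients of the independent functions:
  [\sin{\left(x \right)} \cos{\left(y \right)}]:  - 3 A B = -9
  [\sin{\left(y \right)} \cos{\left(y \right)}]:  - 3 B^{2} = -27
  [\cos{\left(x \right)}]:  - A = -1
Solving: A = 1, B = 3.
Check against the point condition:
  u(1, 0) = \sin{\left(1 \right)}  ⟹  A \sin{\left(1 \right)} = \sin{\left(1 \right)}  ✓
Hence u(x, y) = \sin{\left(x \right)} + 3 \sin{\left(y \right)}.

Answer: u(x, y) = \sin{\left(x \right)} + 3 \sin{\left(y \right)}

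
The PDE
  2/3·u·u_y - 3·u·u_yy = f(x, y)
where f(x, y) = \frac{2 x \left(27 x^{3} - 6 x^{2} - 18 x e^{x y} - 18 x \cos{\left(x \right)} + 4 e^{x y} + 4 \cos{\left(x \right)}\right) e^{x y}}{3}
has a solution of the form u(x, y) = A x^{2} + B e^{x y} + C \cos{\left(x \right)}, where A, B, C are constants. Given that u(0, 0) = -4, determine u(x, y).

Answer: u(x, y) = 3 x^{2} - 2 e^{x y} - 2 \cos{\left(x \right)}

Derivation:
Substitute the ansatz u = A x^{2} + B e^{x y} + C \cos{\left(x \right)} into the left-hand side.
Derivatives of the ansatz:
  u_y = B x e^{x y}
  u_yy = B x^{2} e^{x y}
Term by term:
  2/3·u·u_y = \frac{2 A B x^{3} e^{x y}}{3} + \frac{2 B^{2} x e^{2 x y}}{3} + \frac{2 B C x e^{x y} \cos{\left(x \right)}}{3}
  -3·u·u_yy = - 3 A B x^{4} e^{x y} - 3 B^{2} x^{2} e^{2 x y} - 3 B C x^{2} e^{x y} \cos{\left(x \right)}
So the left-hand side equals
  - 3 A B x^{4} e^{x y} + \frac{2 A B x^{3} e^{x y}}{3} - 3 B^{2} x^{2} e^{2 x y} + \frac{2 B^{2} x e^{2 x y}}{3} - 3 B C x^{2} e^{x y} \cos{\left(x \right)} + \frac{2 B C x e^{x y} \cos{\left(x \right)}}{3}
This must equal f(x, y) identically; expanded, f = 18 x^{4} e^{x y} - 4 x^{3} e^{x y} - 12 x^{2} e^{2 x y} - 12 x^{2} e^{x y} \cos{\left(x \right)} + \frac{8 x e^{2 x y}}{3} + \frac{8 x e^{x y} \cos{\left(x \right)}}{3}.
Matching coefficients of the independent functions:
  [x e^{2 x y}]:  \frac{2 B^{2}}{3} = \frac{8}{3}
  [x^{2} e^{2 x y}]:  - 3 B^{2} = -12
  [x^{3} e^{x y}]:  \frac{2 A B}{3} = -4
  [x^{4} e^{x y}]:  - 3 A B = 18
  [x e^{x y} \cos{\left(x \right)}]:  \frac{2 B C}{3} = \frac{8}{3}
  [x^{2} e^{x y} \cos{\left(x \right)}]:  - 3 B C = -12
These equations allow (A, B, C) = (-3, 2, 2) or (3, -2, -2).
Impose the point condition(s):
  u(0, 0) = -4  ⟹  B + C = -4
Only A = 3, B = -2, C = -2 satisfies everything.
Hence u(x, y) = 3 x^{2} - 2 e^{x y} - 2 \cos{\left(x \right)}.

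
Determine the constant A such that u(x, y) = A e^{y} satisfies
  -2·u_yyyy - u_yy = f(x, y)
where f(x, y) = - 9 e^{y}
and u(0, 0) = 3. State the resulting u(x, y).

Substitute the ansatz u = A e^{y} into the left-hand side.
Derivatives of the ansatz:
  u_yyyy = A e^{y}
  u_yy = A e^{y}
Term by term:
  -2·u_yyyy = - 2 A e^{y}
  -u_yy = - A e^{y}
So the left-hand side equals
  - 3 A e^{y}
This must equal f(x, y) = - 9 e^{y} identically.
Matching coefficients of the independent functions:
  [e^{y}]:  - 3 A = -9
Solving: A = 3.
Check against the point condition:
  u(0, 0) = 3  ⟹  A = 3  ✓
Hence u(x, y) = 3 e^{y}.

Answer: u(x, y) = 3 e^{y}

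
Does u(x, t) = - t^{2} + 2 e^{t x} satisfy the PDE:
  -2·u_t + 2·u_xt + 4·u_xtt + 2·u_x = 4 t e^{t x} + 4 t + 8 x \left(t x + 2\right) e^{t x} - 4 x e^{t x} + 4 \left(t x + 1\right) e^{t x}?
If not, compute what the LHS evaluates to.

Evaluate each term of the left-hand side for u = - t^{2} + 2 e^{t x}.
Derivatives:
  u_t = - 2 t + 2 x e^{t x}
  u_xt = 2 t x e^{t x} + 2 e^{t x}
  u_xtt = 2 t x^{2} e^{t x} + 4 x e^{t x}
  u_x = 2 t e^{t x}
Terms:
  -2·u_t = 4 t - 4 x e^{t x}
  2·u_xt = 4 \left(t x + 1\right) e^{t x}
  4·u_xtt = 8 x \left(t x + 2\right) e^{t x}
  2·u_x = 4 t e^{t x}
Sum: LHS = 4 t e^{t x} + 4 t + 8 x \left(t x + 2\right) e^{t x} - 4 x e^{t x} + 4 \left(t x + 1\right) e^{t x}
This is exactly the given right-hand side, so u is a solution.

Answer: Yes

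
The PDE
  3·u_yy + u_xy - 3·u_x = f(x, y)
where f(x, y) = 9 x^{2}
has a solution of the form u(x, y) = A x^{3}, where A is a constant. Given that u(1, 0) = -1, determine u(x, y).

Substitute the ansatz u = A x^{3} into the left-hand side.
Derivatives of the ansatz:
  u_yy = 0
  u_xy = 0
  u_x = 3 A x^{2}
Term by term:
  3·u_yy = 0
  u_xy = 0
  -3·u_x = - 9 A x^{2}
So the left-hand side equals
  - 9 A x^{2}
This must equal f(x, y) = 9 x^{2} identically.
Matching coefficients of the independent functions:
  [x^{2}]:  - 9 A = 9
Solving: A = -1.
Check against the point condition:
  u(1, 0) = -1  ⟹  A = -1  ✓
Hence u(x, y) = - x^{3}.

Answer: u(x, y) = - x^{3}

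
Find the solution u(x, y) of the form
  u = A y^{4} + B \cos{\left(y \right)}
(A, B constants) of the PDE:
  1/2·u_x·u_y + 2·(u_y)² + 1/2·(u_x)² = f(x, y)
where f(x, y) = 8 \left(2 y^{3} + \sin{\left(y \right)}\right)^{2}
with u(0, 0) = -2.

Substitute the ansatz u = A y^{4} + B \cos{\left(y \right)} into the left-hand side.
Derivatives of the ansatz:
  u_x = 0
  u_y = 4 A y^{3} - B \sin{\left(y \right)}
Term by term:
  1/2·u_x·u_y = 0
  2·(u_y)² = 32 A^{2} y^{6} - 16 A B y^{3} \sin{\left(y \right)} + 2 B^{2} \sin^{2}{\left(y \right)}
  1/2·(u_x)² = 0
So the left-hand side equals
  32 A^{2} y^{6} - 16 A B y^{3} \sin{\left(y \right)} + 2 B^{2} \sin^{2}{\left(y \right)}
This must equal f(x, y) identically; expanded, f = 32 y^{6} + 32 y^{3} \sin{\left(y \right)} + 8 \sin^{2}{\left(y \right)}.
Matching coefficients of the independent functions:
  [y^{6}]:  32 A^{2} = 32
  [y^{3} \sin{\left(y \right)}]:  - 16 A B = 32
  [\sin^{2}{\left(y \right)}]:  2 B^{2} = 8
These equations allow (A, B) = (-1, 2) or (1, -2).
Impose the point condition(s):
  u(0, 0) = -2  ⟹  B = -2
Only A = 1, B = -2 satisfies everything.
Hence u(x, y) = y^{4} - 2 \cos{\left(y \right)}.

Answer: u(x, y) = y^{4} - 2 \cos{\left(y \right)}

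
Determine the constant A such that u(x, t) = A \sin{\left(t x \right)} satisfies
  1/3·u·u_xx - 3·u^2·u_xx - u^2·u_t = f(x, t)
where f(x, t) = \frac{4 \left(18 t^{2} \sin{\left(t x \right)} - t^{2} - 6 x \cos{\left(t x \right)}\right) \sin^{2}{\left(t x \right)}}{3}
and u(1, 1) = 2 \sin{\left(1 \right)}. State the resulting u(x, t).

Substitute the ansatz u = A \sin{\left(t x \right)} into the left-hand side.
Derivatives of the ansatz:
  u_xx = - A t^{2} \sin{\left(t x \right)}
  u_t = A x \cos{\left(t x \right)}
Term by term:
  1/3·u·u_xx = - \frac{A^{2} t^{2} \sin^{2}{\left(t x \right)}}{3}
  -3·u^2·u_xx = 3 A^{3} t^{2} \sin^{3}{\left(t x \right)}
  -u^2·u_t = - A^{3} x \sin^{2}{\left(t x \right)} \cos{\left(t x \right)}
So the left-hand side equals
  3 A^{3} t^{2} \sin^{3}{\left(t x \right)} - A^{3} x \sin^{2}{\left(t x \right)} \cos{\left(t x \right)} - \frac{A^{2} t^{2} \sin^{2}{\left(t x \right)}}{3}
This must equal f(x, t) identically; expanded, f = 24 t^{2} \sin^{3}{\left(t x \right)} - \frac{4 t^{2} \sin^{2}{\left(t x \right)}}{3} - 8 x \sin^{2}{\left(t x \right)} \cos{\left(t x \right)}.
Matching coefficients of the independent functions:
  [t^{2} \sin^{2}{\left(t x \right)}]:  - \frac{A^{2}}{3} = - \frac{4}{3}
  [t^{2} \sin^{3}{\left(t x \right)}]:  3 A^{3} = 24
  [x \sin^{2}{\left(t x \right)} \cos{\left(t x \right)}]:  - A^{3} = -8
Solving: A = 2.
Check against the point condition:
  u(1, 1) = 2 \sin{\left(1 \right)}  ⟹  A \sin{\left(1 \right)} = 2 \sin{\left(1 \right)}  ✓
Hence u(x, t) = 2 \sin{\left(t x \right)}.

Answer: u(x, t) = 2 \sin{\left(t x \right)}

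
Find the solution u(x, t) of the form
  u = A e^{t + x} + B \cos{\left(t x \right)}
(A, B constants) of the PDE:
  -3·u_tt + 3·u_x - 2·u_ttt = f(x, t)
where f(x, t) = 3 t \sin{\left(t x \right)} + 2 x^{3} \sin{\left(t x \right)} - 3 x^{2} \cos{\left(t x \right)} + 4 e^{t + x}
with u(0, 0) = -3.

Substitute the ansatz u = A e^{t + x} + B \cos{\left(t x \right)} into the left-hand side.
Derivatives of the ansatz:
  u_tt = A e^{t} e^{x} - B x^{2} \cos{\left(t x \right)}
  u_x = A e^{t} e^{x} - B t \sin{\left(t x \right)}
  u_ttt = A e^{t} e^{x} + B x^{3} \sin{\left(t x \right)}
Term by term:
  -3·u_tt = - 3 A e^{t} e^{x} + 3 B x^{2} \cos{\left(t x \right)}
  3·u_x = 3 A e^{t} e^{x} - 3 B t \sin{\left(t x \right)}
  -2·u_ttt = - 2 A e^{t} e^{x} - 2 B x^{3} \sin{\left(t x \right)}
So the left-hand side equals
  - 2 A e^{t} e^{x} - 3 B t \sin{\left(t x \right)} - 2 B x^{3} \sin{\left(t x \right)} + 3 B x^{2} \cos{\left(t x \right)}
This must equal f(x, t) identically; expanded, f = 3 t \sin{\left(t x \right)} + 2 x^{3} \sin{\left(t x \right)} - 3 x^{2} \cos{\left(t x \right)} + 4 e^{t} e^{x}.
Matching coefficients of the independent functions:
  [t \sin{\left(t x \right)}]:  - 3 B = 3
  [x^{2} \cos{\left(t x \right)}]:  3 B = -3
  [x^{3} \sin{\left(t x \right)}]:  - 2 B = 2
  [e^{t} e^{x}]:  - 2 A = 4
Solving: A = -2, B = -1.
Check against the point condition:
  u(0, 0) = -3  ⟹  A + B = -3  ✓
Hence u(x, t) = - 2 e^{t + x} - \cos{\left(t x \right)}.

Answer: u(x, t) = - 2 e^{t + x} - \cos{\left(t x \right)}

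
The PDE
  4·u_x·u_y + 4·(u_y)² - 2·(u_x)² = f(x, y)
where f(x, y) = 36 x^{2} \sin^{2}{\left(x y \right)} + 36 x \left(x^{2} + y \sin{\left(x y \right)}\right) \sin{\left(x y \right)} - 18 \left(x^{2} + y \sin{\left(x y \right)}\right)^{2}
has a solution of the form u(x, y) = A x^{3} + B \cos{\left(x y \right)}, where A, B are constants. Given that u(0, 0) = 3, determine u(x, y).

Substitute the ansatz u = A x^{3} + B \cos{\left(x y \right)} into the left-hand side.
Derivatives of the ansatz:
  u_x = 3 A x^{2} - B y \sin{\left(x y \right)}
  u_y = - B x \sin{\left(x y \right)}
Term by term:
  4·u_x·u_y = - 12 A B x^{3} \sin{\left(x y \right)} + 4 B^{2} x y \sin^{2}{\left(x y \right)}
  4·(u_y)² = 4 B^{2} x^{2} \sin^{2}{\left(x y \right)}
  -2·(u_x)² = - 18 A^{2} x^{4} + 12 A B x^{2} y \sin{\left(x y \right)} - 2 B^{2} y^{2} \sin^{2}{\left(x y \right)}
So the left-hand side equals
  - 18 A^{2} x^{4} - 12 A B x^{3} \sin{\left(x y \right)} + 12 A B x^{2} y \sin{\left(x y \right)} + 4 B^{2} x^{2} \sin^{2}{\left(x y \right)} + 4 B^{2} x y \sin^{2}{\left(x y \right)} - 2 B^{2} y^{2} \sin^{2}{\left(x y \right)}
This must equal f(x, y) identically; expanded, f = - 18 x^{4} + 36 x^{3} \sin{\left(x y \right)} - 36 x^{2} y \sin{\left(x y \right)} + 36 x^{2} \sin^{2}{\left(x y \right)} + 36 x y \sin^{2}{\left(x y \right)} - 18 y^{2} \sin^{2}{\left(x y \right)}.
Matching coefficients of the independent functions:
  [x^{4}]:  - 18 A^{2} = -18
  [x^{2} \sin^{2}{\left(x y \right)}, x y \sin^{2}{\left(x y \right)}]:  4 B^{2} = 36
  [x^{3} \sin{\left(x y \right)}]:  - 12 A B = 36
  [y^{2} \sin^{2}{\left(x y \right)}]:  - 2 B^{2} = -18
  [x^{2} y \sin{\left(x y \right)}]:  12 A B = -36
These equations allow (A, B) = (-1, 3) or (1, -3).
Impose the point condition(s):
  u(0, 0) = 3  ⟹  B = 3
Only A = -1, B = 3 satisfies everything.
Hence u(x, y) = - x^{3} + 3 \cos{\left(x y \right)}.

Answer: u(x, y) = - x^{3} + 3 \cos{\left(x y \right)}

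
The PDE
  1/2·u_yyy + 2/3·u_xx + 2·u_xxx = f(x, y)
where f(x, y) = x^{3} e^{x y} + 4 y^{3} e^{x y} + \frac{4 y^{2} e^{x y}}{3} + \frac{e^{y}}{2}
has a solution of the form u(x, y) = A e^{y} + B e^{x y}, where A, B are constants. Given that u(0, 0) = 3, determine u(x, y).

Substitute the ansatz u = A e^{y} + B e^{x y} into the left-hand side.
Derivatives of the ansatz:
  u_yyy = A e^{y} + B x^{3} e^{x y}
  u_xx = B y^{2} e^{x y}
  u_xxx = B y^{3} e^{x y}
Term by term:
  1/2·u_yyy = \frac{A e^{y}}{2} + \frac{B x^{3} e^{x y}}{2}
  2/3·u_xx = \frac{2 B y^{2} e^{x y}}{3}
  2·u_xxx = 2 B y^{3} e^{x y}
So the left-hand side equals
  \frac{A e^{y}}{2} + \frac{B x^{3} e^{x y}}{2} + 2 B y^{3} e^{x y} + \frac{2 B y^{2} e^{x y}}{3}
This must equal f(x, y) = x^{3} e^{x y} + 4 y^{3} e^{x y} + \frac{4 y^{2} e^{x y}}{3} + \frac{e^{y}}{2} identically.
Matching coefficients of the independent functions:
  [x^{3} e^{x y}]:  \frac{B}{2} = 1
  [y^{2} e^{x y}]:  \frac{2 B}{3} = \frac{4}{3}
  [y^{3} e^{x y}]:  2 B = 4
  [e^{y}]:  \frac{A}{2} = \frac{1}{2}
Solving: A = 1, B = 2.
Check against the point condition:
  u(0, 0) = 3  ⟹  A + B = 3  ✓
Hence u(x, y) = e^{y} + 2 e^{x y}.

Answer: u(x, y) = e^{y} + 2 e^{x y}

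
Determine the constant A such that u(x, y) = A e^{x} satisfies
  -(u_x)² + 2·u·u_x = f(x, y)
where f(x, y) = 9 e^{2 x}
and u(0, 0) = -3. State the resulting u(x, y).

Answer: u(x, y) = - 3 e^{x}

Derivation:
Substitute the ansatz u = A e^{x} into the left-hand side.
Derivatives of the ansatz:
  u_x = A e^{x}
Term by term:
  -(u_x)² = - A^{2} e^{2 x}
  2·u·u_x = 2 A^{2} e^{2 x}
So the left-hand side equals
  A^{2} e^{2 x}
This must equal f(x, y) = 9 e^{2 x} identically.
Matching coefficients of the independent functions:
  [e^{2 x}]:  A^{2} = 9
These equations allow (A) = (-3) or (3).
Impose the point condition(s):
  u(0, 0) = -3  ⟹  A = -3
Only A = -3 satisfies everything.
Hence u(x, y) = - 3 e^{x}.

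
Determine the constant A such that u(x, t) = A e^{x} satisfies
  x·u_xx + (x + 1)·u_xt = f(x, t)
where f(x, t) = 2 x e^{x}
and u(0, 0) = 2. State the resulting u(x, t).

Answer: u(x, t) = 2 e^{x}

Derivation:
Substitute the ansatz u = A e^{x} into the left-hand side.
Derivatives of the ansatz:
  u_xx = A e^{x}
  u_xt = 0
Term by term:
  x·u_xx = A x e^{x}
  (x + 1)·u_xt = 0
So the left-hand side equals
  A x e^{x}
This must equal f(x, t) = 2 x e^{x} identically.
Matching coefficients of the independent functions:
  [x e^{x}]:  A = 2
Solving: A = 2.
Check against the point condition:
  u(0, 0) = 2  ⟹  A = 2  ✓
Hence u(x, t) = 2 e^{x}.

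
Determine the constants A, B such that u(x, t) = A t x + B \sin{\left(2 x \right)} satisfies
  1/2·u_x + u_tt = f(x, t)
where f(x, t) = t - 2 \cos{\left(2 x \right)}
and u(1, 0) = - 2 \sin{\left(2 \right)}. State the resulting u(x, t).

Answer: u(x, t) = 2 t x - 2 \sin{\left(2 x \right)}

Derivation:
Substitute the ansatz u = A t x + B \sin{\left(2 x \right)} into the left-hand side.
Derivatives of the ansatz:
  u_x = A t + 2 B \cos{\left(2 x \right)}
  u_tt = 0
Term by term:
  1/2·u_x = \frac{A t}{2} + B \cos{\left(2 x \right)}
  u_tt = 0
So the left-hand side equals
  \frac{A t}{2} + B \cos{\left(2 x \right)}
This must equal f(x, t) = t - 2 \cos{\left(2 x \right)} identically.
Matching coefficients of the independent functions:
  [t]:  \frac{A}{2} = 1
  [\cos{\left(2 x \right)}]:  B = -2
Solving: A = 2, B = -2.
Check against the point condition:
  u(1, 0) = - 2 \sin{\left(2 \right)}  ⟹  B \sin{\left(2 \right)} = - 2 \sin{\left(2 \right)}  ✓
Hence u(x, t) = 2 t x - 2 \sin{\left(2 x \right)}.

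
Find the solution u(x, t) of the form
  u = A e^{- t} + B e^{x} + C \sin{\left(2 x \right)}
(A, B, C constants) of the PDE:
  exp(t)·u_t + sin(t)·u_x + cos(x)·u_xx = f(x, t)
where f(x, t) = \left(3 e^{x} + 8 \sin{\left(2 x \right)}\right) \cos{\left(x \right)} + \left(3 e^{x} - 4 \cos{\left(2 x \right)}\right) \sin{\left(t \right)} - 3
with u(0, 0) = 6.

Answer: u(x, t) = 3 e^{x} - 2 \sin{\left(2 x \right)} + 3 e^{- t}

Derivation:
Substitute the ansatz u = A e^{- t} + B e^{x} + C \sin{\left(2 x \right)} into the left-hand side.
Derivatives of the ansatz:
  u_t = - A e^{- t}
  u_x = B e^{x} + 2 C \cos{\left(2 x \right)}
  u_xx = B e^{x} - 4 C \sin{\left(2 x \right)}
Term by term:
  exp(t)·u_t = - A
  sin(t)·u_x = B e^{x} \sin{\left(t \right)} + 2 C \sin{\left(t \right)} \cos{\left(2 x \right)}
  cos(x)·u_xx = B e^{x} \cos{\left(x \right)} - 4 C \sin{\left(2 x \right)} \cos{\left(x \right)}
So the left-hand side equals
  - A + B e^{x} \sin{\left(t \right)} + B e^{x} \cos{\left(x \right)} + 2 C \sin{\left(t \right)} \cos{\left(2 x \right)} - 4 C \sin{\left(2 x \right)} \cos{\left(x \right)}
This must equal f(x, t) identically; expanded, f = 3 e^{x} \sin{\left(t \right)} + 3 e^{x} \cos{\left(x \right)} - 4 \sin{\left(t \right)} \cos{\left(2 x \right)} + 8 \sin{\left(2 x \right)} \cos{\left(x \right)} - 3.
Matching coefficients of the independent functions:
  [constant term]:  - A = -3
  [e^{x} \sin{\left(t \right)}, e^{x} \cos{\left(x \right)}]:  B = 3
  [\sin{\left(t \right)} \cos{\left(2 x \right)}]:  2 C = -4
  [\sin{\left(2 x \right)} \cos{\left(x \right)}]:  - 4 C = 8
Solving: A = 3, B = 3, C = -2.
Check against the point condition:
  u(0, 0) = 6  ⟹  A + B = 6  ✓
Hence u(x, t) = 3 e^{x} - 2 \sin{\left(2 x \right)} + 3 e^{- t}.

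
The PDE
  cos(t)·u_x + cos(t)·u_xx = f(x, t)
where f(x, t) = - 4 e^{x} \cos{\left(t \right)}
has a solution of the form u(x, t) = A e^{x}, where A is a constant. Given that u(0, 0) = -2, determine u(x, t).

Substitute the ansatz u = A e^{x} into the left-hand side.
Derivatives of the ansatz:
  u_x = A e^{x}
  u_xx = A e^{x}
Term by term:
  cos(t)·u_x = A e^{x} \cos{\left(t \right)}
  cos(t)·u_xx = A e^{x} \cos{\left(t \right)}
So the left-hand side equals
  2 A e^{x} \cos{\left(t \right)}
This must equal f(x, t) = - 4 e^{x} \cos{\left(t \right)} identically.
Matching coefficients of the independent functions:
  [e^{x} \cos{\left(t \right)}]:  2 A = -4
Solving: A = -2.
Check against the point condition:
  u(0, 0) = -2  ⟹  A = -2  ✓
Hence u(x, t) = - 2 e^{x}.

Answer: u(x, t) = - 2 e^{x}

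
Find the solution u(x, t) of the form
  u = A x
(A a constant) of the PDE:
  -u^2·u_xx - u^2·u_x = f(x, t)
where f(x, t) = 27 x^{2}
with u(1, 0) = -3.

Answer: u(x, t) = - 3 x

Derivation:
Substitute the ansatz u = A x into the left-hand side.
Derivatives of the ansatz:
  u_xx = 0
  u_x = A
Term by term:
  -u^2·u_xx = 0
  -u^2·u_x = - A^{3} x^{2}
So the left-hand side equals
  - A^{3} x^{2}
This must equal f(x, t) = 27 x^{2} identically.
Matching coefficients of the independent functions:
  [x^{2}]:  - A^{3} = 27
Solving: A = -3.
Check against the point condition:
  u(1, 0) = -3  ⟹  A = -3  ✓
Hence u(x, t) = - 3 x.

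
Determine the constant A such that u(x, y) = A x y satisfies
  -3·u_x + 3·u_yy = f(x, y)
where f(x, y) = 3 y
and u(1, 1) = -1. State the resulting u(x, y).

Substitute the ansatz u = A x y into the left-hand side.
Derivatives of the ansatz:
  u_x = A y
  u_yy = 0
Term by term:
  -3·u_x = - 3 A y
  3·u_yy = 0
So the left-hand side equals
  - 3 A y
This must equal f(x, y) = 3 y identically.
Matching coefficients of the independent functions:
  [y]:  - 3 A = 3
Solving: A = -1.
Check against the point condition:
  u(1, 1) = -1  ⟹  A = -1  ✓
Hence u(x, y) = - x y.

Answer: u(x, y) = - x y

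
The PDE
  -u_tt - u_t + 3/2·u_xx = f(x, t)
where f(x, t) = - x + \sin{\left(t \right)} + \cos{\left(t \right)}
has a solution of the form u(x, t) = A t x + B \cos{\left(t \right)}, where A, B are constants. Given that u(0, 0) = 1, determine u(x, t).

Answer: u(x, t) = t x + \cos{\left(t \right)}

Derivation:
Substitute the ansatz u = A t x + B \cos{\left(t \right)} into the left-hand side.
Derivatives of the ansatz:
  u_tt = - B \cos{\left(t \right)}
  u_t = A x - B \sin{\left(t \right)}
  u_xx = 0
Term by term:
  -u_tt = B \cos{\left(t \right)}
  -u_t = - A x + B \sin{\left(t \right)}
  3/2·u_xx = 0
So the left-hand side equals
  - A x + B \sin{\left(t \right)} + B \cos{\left(t \right)}
This must equal f(x, t) = - x + \sin{\left(t \right)} + \cos{\left(t \right)} identically.
Matching coefficients of the independent functions:
  [x]:  - A = -1
  [\sin{\left(t \right)}, \cos{\left(t \right)}]:  B = 1
Solving: A = 1, B = 1.
Check against the point condition:
  u(0, 0) = 1  ⟹  B = 1  ✓
Hence u(x, t) = t x + \cos{\left(t \right)}.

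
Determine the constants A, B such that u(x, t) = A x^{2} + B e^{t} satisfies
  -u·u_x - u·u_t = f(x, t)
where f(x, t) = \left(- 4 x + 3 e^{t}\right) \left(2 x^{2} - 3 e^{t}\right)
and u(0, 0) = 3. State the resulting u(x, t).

Substitute the ansatz u = A x^{2} + B e^{t} into the left-hand side.
Derivatives of the ansatz:
  u_x = 2 A x
  u_t = B e^{t}
Term by term:
  -u·u_x = - 2 A^{2} x^{3} - 2 A B x e^{t}
  -u·u_t = - A B x^{2} e^{t} - B^{2} e^{2 t}
So the left-hand side equals
  - 2 A^{2} x^{3} - A B x^{2} e^{t} - 2 A B x e^{t} - B^{2} e^{2 t}
This must equal f(x, t) identically; expanded, f = - 8 x^{3} + 6 x^{2} e^{t} + 12 x e^{t} - 9 e^{2 t}.
Matching coefficients of the independent functions:
  [x^{3}]:  - 2 A^{2} = -8
  [x e^{t}]:  - 2 A B = 12
  [x^{2} e^{t}]:  - A B = 6
  [e^{2 t}]:  - B^{2} = -9
These equations allow (A, B) = (-2, 3) or (2, -3).
Impose the point condition(s):
  u(0, 0) = 3  ⟹  B = 3
Only A = -2, B = 3 satisfies everything.
Hence u(x, t) = - 2 x^{2} + 3 e^{t}.

Answer: u(x, t) = - 2 x^{2} + 3 e^{t}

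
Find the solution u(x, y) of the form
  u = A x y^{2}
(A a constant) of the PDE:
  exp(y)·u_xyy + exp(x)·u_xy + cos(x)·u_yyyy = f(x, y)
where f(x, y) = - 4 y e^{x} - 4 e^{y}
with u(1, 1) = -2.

Substitute the ansatz u = A x y^{2} into the left-hand side.
Derivatives of the ansatz:
  u_xyy = 2 A
  u_xy = 2 A y
  u_yyyy = 0
Term by term:
  exp(y)·u_xyy = 2 A e^{y}
  exp(x)·u_xy = 2 A y e^{x}
  cos(x)·u_yyyy = 0
So the left-hand side equals
  2 A y e^{x} + 2 A e^{y}
This must equal f(x, y) = - 4 y e^{x} - 4 e^{y} identically.
Matching coefficients of the independent functions:
  [y e^{x}, e^{y}]:  2 A = -4
Solving: A = -2.
Check against the point condition:
  u(1, 1) = -2  ⟹  A = -2  ✓
Hence u(x, y) = - 2 x y^{2}.

Answer: u(x, y) = - 2 x y^{2}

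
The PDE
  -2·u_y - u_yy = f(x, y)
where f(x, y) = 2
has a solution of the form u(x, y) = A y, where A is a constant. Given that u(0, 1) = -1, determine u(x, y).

Answer: u(x, y) = - y

Derivation:
Substitute the ansatz u = A y into the left-hand side.
Derivatives of the ansatz:
  u_y = A
  u_yy = 0
Term by term:
  -2·u_y = - 2 A
  -u_yy = 0
So the left-hand side equals
  - 2 A
This must equal f(x, y) = 2 identically.
Matching coefficients of the independent functions:
  [constant term]:  - 2 A = 2
Solving: A = -1.
Check against the point condition:
  u(0, 1) = -1  ⟹  A = -1  ✓
Hence u(x, y) = - y.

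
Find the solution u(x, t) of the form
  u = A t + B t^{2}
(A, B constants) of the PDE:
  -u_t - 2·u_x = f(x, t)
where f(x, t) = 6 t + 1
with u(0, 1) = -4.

Substitute the ansatz u = A t + B t^{2} into the left-hand side.
Derivatives of the ansatz:
  u_t = A + 2 B t
  u_x = 0
Term by term:
  -u_t = - A - 2 B t
  -2·u_x = 0
So the left-hand side equals
  - A - 2 B t
This must equal f(x, t) = 6 t + 1 identically.
Matching coefficients of the independent functions:
  [constant term]:  - A = 1
  [t]:  - 2 B = 6
Solving: A = -1, B = -3.
Check against the point condition:
  u(0, 1) = -4  ⟹  A + B = -4  ✓
Hence u(x, t) = - 3 t^{2} - t.

Answer: u(x, t) = - 3 t^{2} - t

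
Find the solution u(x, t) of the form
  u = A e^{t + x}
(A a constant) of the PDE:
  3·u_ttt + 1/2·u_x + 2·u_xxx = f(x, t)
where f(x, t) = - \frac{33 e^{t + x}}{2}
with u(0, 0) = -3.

Substitute the ansatz u = A e^{t + x} into the left-hand side.
Derivatives of the ansatz:
  u_ttt = A e^{t} e^{x}
  u_x = A e^{t} e^{x}
  u_xxx = A e^{t} e^{x}
Term by term:
  3·u_ttt = 3 A e^{t} e^{x}
  1/2·u_x = \frac{A e^{t} e^{x}}{2}
  2·u_xxx = 2 A e^{t} e^{x}
So the left-hand side equals
  \frac{11 A e^{t} e^{x}}{2}
This must equal f(x, t) identically; expanded, f = - \frac{33 e^{t} e^{x}}{2}.
Matching coefficients of the independent functions:
  [e^{t} e^{x}]:  \frac{11 A}{2} = - \frac{33}{2}
Solving: A = -3.
Check against the point condition:
  u(0, 0) = -3  ⟹  A = -3  ✓
Hence u(x, t) = - 3 e^{t + x}.

Answer: u(x, t) = - 3 e^{t + x}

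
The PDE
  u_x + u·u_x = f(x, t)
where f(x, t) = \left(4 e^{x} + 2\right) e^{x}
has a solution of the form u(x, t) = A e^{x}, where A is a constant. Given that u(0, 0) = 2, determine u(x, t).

Answer: u(x, t) = 2 e^{x}

Derivation:
Substitute the ansatz u = A e^{x} into the left-hand side.
Derivatives of the ansatz:
  u_x = A e^{x}
Term by term:
  u_x = A e^{x}
  u·u_x = A^{2} e^{2 x}
So the left-hand side equals
  A^{2} e^{2 x} + A e^{x}
This must equal f(x, t) = \left(4 e^{x} + 2\right) e^{x} identically.
Matching coefficients of the independent functions:
  [e^{x}]:  A = 2
  [e^{2 x}]:  A^{2} = 4
Solving: A = 2.
Check against the point condition:
  u(0, 0) = 2  ⟹  A = 2  ✓
Hence u(x, t) = 2 e^{x}.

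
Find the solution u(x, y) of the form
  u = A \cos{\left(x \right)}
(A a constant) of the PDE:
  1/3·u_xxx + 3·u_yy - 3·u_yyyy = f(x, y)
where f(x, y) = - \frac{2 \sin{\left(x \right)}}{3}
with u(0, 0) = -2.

Answer: u(x, y) = - 2 \cos{\left(x \right)}

Derivation:
Substitute the ansatz u = A \cos{\left(x \right)} into the left-hand side.
Derivatives of the ansatz:
  u_xxx = A \sin{\left(x \right)}
  u_yy = 0
  u_yyyy = 0
Term by term:
  1/3·u_xxx = \frac{A \sin{\left(x \right)}}{3}
  3·u_yy = 0
  -3·u_yyyy = 0
So the left-hand side equals
  \frac{A \sin{\left(x \right)}}{3}
This must equal f(x, y) = - \frac{2 \sin{\left(x \right)}}{3} identically.
Matching coefficients of the independent functions:
  [\sin{\left(x \right)}]:  \frac{A}{3} = - \frac{2}{3}
Solving: A = -2.
Check against the point condition:
  u(0, 0) = -2  ⟹  A = -2  ✓
Hence u(x, y) = - 2 \cos{\left(x \right)}.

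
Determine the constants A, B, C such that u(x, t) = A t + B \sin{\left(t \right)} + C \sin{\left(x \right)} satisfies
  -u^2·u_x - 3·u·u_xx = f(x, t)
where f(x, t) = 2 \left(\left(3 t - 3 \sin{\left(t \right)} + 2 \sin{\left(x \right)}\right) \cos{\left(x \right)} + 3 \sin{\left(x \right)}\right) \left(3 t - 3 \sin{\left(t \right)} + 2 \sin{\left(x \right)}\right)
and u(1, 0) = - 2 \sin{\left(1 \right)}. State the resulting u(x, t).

Substitute the ansatz u = A t + B \sin{\left(t \right)} + C \sin{\left(x \right)} into the left-hand side.
Derivatives of the ansatz:
  u_x = C \cos{\left(x \right)}
  u_xx = - C \sin{\left(x \right)}
Term by term:
  -u^2·u_x = - A^{2} C t^{2} \cos{\left(x \right)} - 2 A B C t \sin{\left(t \right)} \cos{\left(x \right)} - 2 A C^{2} t \sin{\left(x \right)} \cos{\left(x \right)} - B^{2} C \sin^{2}{\left(t \right)} \cos{\left(x \right)} - 2 B C^{2} \sin{\left(t \right)} \sin{\left(x \right)} \cos{\left(x \right)} - C^{3} \sin^{2}{\left(x \right)} \cos{\left(x \right)}
  -3·u·u_xx = 3 A C t \sin{\left(x \right)} + 3 B C \sin{\left(t \right)} \sin{\left(x \right)} + 3 C^{2} \sin^{2}{\left(x \right)}
So the left-hand side equals
  - A^{2} C t^{2} \cos{\left(x \right)} - 2 A B C t \sin{\left(t \right)} \cos{\left(x \right)} - 2 A C^{2} t \sin{\left(x \right)} \cos{\left(x \right)} + 3 A C t \sin{\left(x \right)} - B^{2} C \sin^{2}{\left(t \right)} \cos{\left(x \right)} - 2 B C^{2} \sin{\left(t \right)} \sin{\left(x \right)} \cos{\left(x \right)} + 3 B C \sin{\left(t \right)} \sin{\left(x \right)} - C^{3} \sin^{2}{\left(x \right)} \cos{\left(x \right)} + 3 C^{2} \sin^{2}{\left(x \right)}
This must equal f(x, t) identically; expanded, f = 18 t^{2} \cos{\left(x \right)} - 36 t \sin{\left(t \right)} \cos{\left(x \right)} + 24 t \sin{\left(x \right)} \cos{\left(x \right)} + 18 t \sin{\left(x \right)} + 18 \sin^{2}{\left(t \right)} \cos{\left(x \right)} - 24 \sin{\left(t \right)} \sin{\left(x \right)} \cos{\left(x \right)} - 18 \sin{\left(t \right)} \sin{\left(x \right)} + 8 \sin^{2}{\left(x \right)} \cos{\left(x \right)} + 12 \sin^{2}{\left(x \right)}.
Matching coefficients of the independent functions:
  [t \sin{\left(x \right)}]:  3 A C = 18
  [t^{2} \cos{\left(x \right)}]:  - A^{2} C = 18
  [\sin{\left(t \right)} \sin{\left(x \right)}]:  3 B C = -18
  [\sin^{2}{\left(t \right)} \cos{\left(x \right)}]:  - B^{2} C = 18
  [\sin^{2}{\left(x \right)} \cos{\left(x \right)}]:  - C^{3} = 8
  [t \sin{\left(t \right)} \cos{\left(x \right)}]:  - 2 A B C = -36
  [t \sin{\left(x \right)} \cos{\left(x \right)}]:  - 2 A C^{2} = 24
  [\sin{\left(t \right)} \sin{\left(x \right)} \cos{\left(x \right)}]:  - 2 B C^{2} = -24
  [\sin^{2}{\left(x \right)}]:  3 C^{2} = 12
Solving: A = -3, B = 3, C = -2.
Check against the point condition:
  u(1, 0) = - 2 \sin{\left(1 \right)}  ⟹  C \sin{\left(1 \right)} = - 2 \sin{\left(1 \right)}  ✓
Hence u(x, t) = - 3 t + 3 \sin{\left(t \right)} - 2 \sin{\left(x \right)}.

Answer: u(x, t) = - 3 t + 3 \sin{\left(t \right)} - 2 \sin{\left(x \right)}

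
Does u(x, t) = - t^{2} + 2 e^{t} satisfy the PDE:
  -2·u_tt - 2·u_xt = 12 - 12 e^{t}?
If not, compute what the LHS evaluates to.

Answer: No, the LHS evaluates to 4 - 4 e^{t}

Derivation:
Evaluate each term of the left-hand side for u = - t^{2} + 2 e^{t}.
Derivatives:
  u_tt = 2 e^{t} - 2
  u_xt = 0
Terms:
  -2·u_tt = 4 - 4 e^{t}
  -2·u_xt = 0
Sum: LHS = 4 - 4 e^{t}
Given right-hand side: 12 - 12 e^{t}. Difference LHS − RHS = 8 e^{t} - 8 ≠ 0, so u is not a solution.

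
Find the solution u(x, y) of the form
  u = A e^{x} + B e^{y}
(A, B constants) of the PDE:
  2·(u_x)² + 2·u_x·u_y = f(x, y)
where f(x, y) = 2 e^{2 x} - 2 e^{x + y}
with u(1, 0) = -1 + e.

Answer: u(x, y) = e^{x} - e^{y}

Derivation:
Substitute the ansatz u = A e^{x} + B e^{y} into the left-hand side.
Derivatives of the ansatz:
  u_x = A e^{x}
  u_y = B e^{y}
Term by term:
  2·(u_x)² = 2 A^{2} e^{2 x}
  2·u_x·u_y = 2 A B e^{x} e^{y}
So the left-hand side equals
  2 A^{2} e^{2 x} + 2 A B e^{x} e^{y}
This must equal f(x, y) identically; expanded, f = 2 e^{2 x} - 2 e^{x} e^{y}.
Matching coefficients of the independent functions:
  [e^{x} e^{y}]:  2 A B = -2
  [e^{2 x}]:  2 A^{2} = 2
These equations allow (A, B) = (-1, 1) or (1, -1).
Impose the point condition(s):
  u(1, 0) = -1 + e  ⟹  e A + B = -1 + e
Only A = 1, B = -1 satisfies everything.
Hence u(x, y) = e^{x} - e^{y}.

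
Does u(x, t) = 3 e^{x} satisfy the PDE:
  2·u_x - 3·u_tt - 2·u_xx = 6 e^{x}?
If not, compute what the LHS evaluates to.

Answer: No, the LHS evaluates to 0

Derivation:
Evaluate each term of the left-hand side for u = 3 e^{x}.
Derivatives:
  u_x = 3 e^{x}
  u_tt = 0
  u_xx = 3 e^{x}
Terms:
  2·u_x = 6 e^{x}
  -3·u_tt = 0
  -2·u_xx = - 6 e^{x}
Sum: LHS = 0
Given right-hand side: 6 e^{x}. Difference LHS − RHS = - 6 e^{x} ≠ 0, so u is not a solution.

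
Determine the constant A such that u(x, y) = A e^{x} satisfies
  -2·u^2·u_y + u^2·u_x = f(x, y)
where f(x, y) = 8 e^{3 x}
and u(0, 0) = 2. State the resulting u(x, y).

Answer: u(x, y) = 2 e^{x}

Derivation:
Substitute the ansatz u = A e^{x} into the left-hand side.
Derivatives of the ansatz:
  u_y = 0
  u_x = A e^{x}
Term by term:
  -2·u^2·u_y = 0
  u^2·u_x = A^{3} e^{3 x}
So the left-hand side equals
  A^{3} e^{3 x}
This must equal f(x, y) = 8 e^{3 x} identically.
Matching coefficients of the independent functions:
  [e^{3 x}]:  A^{3} = 8
Solving: A = 2.
Check against the point condition:
  u(0, 0) = 2  ⟹  A = 2  ✓
Hence u(x, y) = 2 e^{x}.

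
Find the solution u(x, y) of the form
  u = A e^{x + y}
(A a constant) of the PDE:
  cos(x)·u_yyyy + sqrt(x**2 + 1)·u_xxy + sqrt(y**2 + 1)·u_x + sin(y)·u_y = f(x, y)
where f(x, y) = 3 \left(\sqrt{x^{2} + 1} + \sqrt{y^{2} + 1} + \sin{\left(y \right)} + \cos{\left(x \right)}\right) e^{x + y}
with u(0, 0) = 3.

Answer: u(x, y) = 3 e^{x + y}

Derivation:
Substitute the ansatz u = A e^{x + y} into the left-hand side.
Derivatives of the ansatz:
  u_yyyy = A e^{x} e^{y}
  u_xxy = A e^{x} e^{y}
  u_x = A e^{x} e^{y}
  u_y = A e^{x} e^{y}
Term by term:
  cos(x)·u_yyyy = A e^{x} e^{y} \cos{\left(x \right)}
  sqrt(x**2 + 1)·u_xxy = A \sqrt{x^{2} + 1} e^{x} e^{y}
  sqrt(y**2 + 1)·u_x = A \sqrt{y^{2} + 1} e^{x} e^{y}
  sin(y)·u_y = A e^{x} e^{y} \sin{\left(y \right)}
So the left-hand side equals
  A \sqrt{x^{2} + 1} e^{x} e^{y} + A \sqrt{y^{2} + 1} e^{x} e^{y} + A e^{x} e^{y} \sin{\left(y \right)} + A e^{x} e^{y} \cos{\left(x \right)}
This must equal f(x, y) identically; expanded, f = 3 \sqrt{x^{2} + 1} e^{x} e^{y} + 3 \sqrt{y^{2} + 1} e^{x} e^{y} + 3 e^{x} e^{y} \sin{\left(y \right)} + 3 e^{x} e^{y} \cos{\left(x \right)}.
Matching coefficients of the independent functions:
  [\sqrt{x^{2} + 1} e^{x} e^{y}, \sqrt{y^{2} + 1} e^{x} e^{y}, e^{x} e^{y} \sin{\left(y \right)}, e^{x} e^{y} \cos{\left(x \right)}]:  A = 3
Solving: A = 3.
Check against the point condition:
  u(0, 0) = 3  ⟹  A = 3  ✓
Hence u(x, y) = 3 e^{x + y}.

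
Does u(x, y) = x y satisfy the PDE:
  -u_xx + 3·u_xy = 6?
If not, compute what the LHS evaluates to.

Answer: No, the LHS evaluates to 3

Derivation:
Evaluate each term of the left-hand side for u = x y.
Derivatives:
  u_xx = 0
  u_xy = 1
Terms:
  -u_xx = 0
  3·u_xy = 3
Sum: LHS = 3
Given right-hand side: 6. Difference LHS − RHS = -3 ≠ 0, so u is not a solution.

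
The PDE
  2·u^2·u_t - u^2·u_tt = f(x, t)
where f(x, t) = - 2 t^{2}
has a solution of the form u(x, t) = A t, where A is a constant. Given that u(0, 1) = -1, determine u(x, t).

Substitute the ansatz u = A t into the left-hand side.
Derivatives of the ansatz:
  u_t = A
  u_tt = 0
Term by term:
  2·u^2·u_t = 2 A^{3} t^{2}
  -u^2·u_tt = 0
So the left-hand side equals
  2 A^{3} t^{2}
This must equal f(x, t) = - 2 t^{2} identically.
Matching coefficients of the independent functions:
  [t^{2}]:  2 A^{3} = -2
Solving: A = -1.
Check against the point condition:
  u(0, 1) = -1  ⟹  A = -1  ✓
Hence u(x, t) = - t.

Answer: u(x, t) = - t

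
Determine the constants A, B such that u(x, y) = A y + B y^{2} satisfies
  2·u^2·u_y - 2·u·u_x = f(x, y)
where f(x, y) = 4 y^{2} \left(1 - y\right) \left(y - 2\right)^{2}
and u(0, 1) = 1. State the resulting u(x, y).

Substitute the ansatz u = A y + B y^{2} into the left-hand side.
Derivatives of the ansatz:
  u_y = A + 2 B y
  u_x = 0
Term by term:
  2·u^2·u_y = 2 A^{3} y^{2} + 8 A^{2} B y^{3} + 10 A B^{2} y^{4} + 4 B^{3} y^{5}
  -2·u·u_x = 0
So the left-hand side equals
  2 A^{3} y^{2} + 8 A^{2} B y^{3} + 10 A B^{2} y^{4} + 4 B^{3} y^{5}
This must equal f(x, y) identically; expanded, f = - 4 y^{5} + 20 y^{4} - 32 y^{3} + 16 y^{2}.
Matching coefficients of the independent functions:
  [y^{2}]:  2 A^{3} = 16
  [y^{3}]:  8 A^{2} B = -32
  [y^{4}]:  10 A B^{2} = 20
  [y^{5}]:  4 B^{3} = -4
Solving: A = 2, B = -1.
Check against the point condition:
  u(0, 1) = 1  ⟹  A + B = 1  ✓
Hence u(x, y) = - y^{2} + 2 y.

Answer: u(x, y) = - y^{2} + 2 y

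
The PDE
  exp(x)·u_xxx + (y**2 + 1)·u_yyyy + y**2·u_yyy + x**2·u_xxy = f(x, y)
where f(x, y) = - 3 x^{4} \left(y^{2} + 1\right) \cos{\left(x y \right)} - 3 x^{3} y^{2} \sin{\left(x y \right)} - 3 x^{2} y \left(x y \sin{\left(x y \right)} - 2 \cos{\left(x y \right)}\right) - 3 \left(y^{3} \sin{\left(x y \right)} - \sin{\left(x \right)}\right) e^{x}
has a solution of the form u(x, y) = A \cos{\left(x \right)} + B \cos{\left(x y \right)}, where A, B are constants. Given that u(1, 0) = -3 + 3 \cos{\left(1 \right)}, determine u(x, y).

Substitute the ansatz u = A \cos{\left(x \right)} + B \cos{\left(x y \right)} into the left-hand side.
Derivatives of the ansatz:
  u_xxx = A \sin{\left(x \right)} + B y^{3} \sin{\left(x y \right)}
  u_yyyy = B x^{4} \cos{\left(x y \right)}
  u_yyy = B x^{3} \sin{\left(x y \right)}
  u_xxy = B x y^{2} \sin{\left(x y \right)} - 2 B y \cos{\left(x y \right)}
Term by term:
  exp(x)·u_xxx = A e^{x} \sin{\left(x \right)} + B y^{3} e^{x} \sin{\left(x y \right)}
  (y**2 + 1)·u_yyyy = B x^{4} y^{2} \cos{\left(x y \right)} + B x^{4} \cos{\left(x y \right)}
  y**2·u_yyy = B x^{3} y^{2} \sin{\left(x y \right)}
  x**2·u_xxy = B x^{3} y^{2} \sin{\left(x y \right)} - 2 B x^{2} y \cos{\left(x y \right)}
So the left-hand side equals
  A e^{x} \sin{\left(x \right)} + B x^{4} y^{2} \cos{\left(x y \right)} + B x^{4} \cos{\left(x y \right)} + 2 B x^{3} y^{2} \sin{\left(x y \right)} - 2 B x^{2} y \cos{\left(x y \right)} + B y^{3} e^{x} \sin{\left(x y \right)}
This must equal f(x, y) = - 3 x^{4} \left(y^{2} + 1\right) \cos{\left(x y \right)} - 3 x^{3} y^{2} \sin{\left(x y \right)} - 3 x^{2} y \left(x y \sin{\left(x y \right)} - 2 \cos{\left(x y \right)}\right) - 3 \left(y^{3} \sin{\left(x y \right)} - \sin{\left(x \right)}\right) e^{x} identically.
Matching coefficients of the independent functions:
  [x^{4} \cos{\left(x y \right)}, x^{4} y^{2} \cos{\left(x y \right)}, y^{3} e^{x} \sin{\left(x y \right)}]:  B = -3
  [e^{x} \sin{\left(x \right)}]:  A = 3
  [x^{2} y \cos{\left(x y \right)}]:  - 2 B = 6
  [x^{3} y^{2} \sin{\left(x y \right)}]:  2 B = -6
Solving: A = 3, B = -3.
Check against the point condition:
  u(1, 0) = -3 + 3 \cos{\left(1 \right)}  ⟹  A \cos{\left(1 \right)} + B = -3 + 3 \cos{\left(1 \right)}  ✓
Hence u(x, y) = 3 \cos{\left(x \right)} - 3 \cos{\left(x y \right)}.

Answer: u(x, y) = 3 \cos{\left(x \right)} - 3 \cos{\left(x y \right)}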